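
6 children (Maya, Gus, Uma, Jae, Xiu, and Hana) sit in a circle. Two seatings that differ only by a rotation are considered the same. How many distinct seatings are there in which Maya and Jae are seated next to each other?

Treat {Maya, Jae} as one unit (2 internal orders) and seat the resulting 5 units around the table: (4)! circular arrangements.
So 2 × (4)! = 2 × 24 = 48.

48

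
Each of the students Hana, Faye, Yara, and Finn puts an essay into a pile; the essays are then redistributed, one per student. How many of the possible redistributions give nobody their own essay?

This is the derangement count D_4: permutations of 4 items with no fixed point.
By inclusion–exclusion this is Σ_{j=0}^{4} (−1)^j C(4,j)·(4−j)!.
Computing: 24 − 24 + 12 − 4 + 1 = 9.

9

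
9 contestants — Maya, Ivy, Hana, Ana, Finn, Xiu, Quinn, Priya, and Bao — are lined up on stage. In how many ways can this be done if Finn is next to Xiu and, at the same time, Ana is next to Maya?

Treat {Finn,Xiu} as one block (2 orders) and {Ana,Maya} as another (2 orders).
That leaves 7 units to arrange: 2 × 2 × 7! = 4 × 5040 = 20160.

20160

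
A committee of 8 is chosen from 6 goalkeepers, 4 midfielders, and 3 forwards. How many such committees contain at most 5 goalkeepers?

1266

Split by how many goalkeepers are chosen (0 through 5).
Sum: C(6,0)·C(7,8) + C(6,1)·C(7,7) + C(6,2)·C(7,6) + C(6,3)·C(7,5) + C(6,4)·C(7,4) + C(6,5)·C(7,3) = 0 + 6 + 105 + 420 + 525 + 210 = 1266.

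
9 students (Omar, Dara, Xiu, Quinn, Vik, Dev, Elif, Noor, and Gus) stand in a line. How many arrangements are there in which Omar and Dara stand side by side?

80640

Glue Omar and Dara into one block (2 internal orders), leaving 8 units to arrange in a row.
So the count is 2·(8)! = 80640.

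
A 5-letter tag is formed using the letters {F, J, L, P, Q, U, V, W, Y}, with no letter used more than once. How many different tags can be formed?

15120

With no repetition, fill the 5 letters in order: 9 choices, then 8, down to 5.
9 × 8 × 7 × 6 × 5 = 15120.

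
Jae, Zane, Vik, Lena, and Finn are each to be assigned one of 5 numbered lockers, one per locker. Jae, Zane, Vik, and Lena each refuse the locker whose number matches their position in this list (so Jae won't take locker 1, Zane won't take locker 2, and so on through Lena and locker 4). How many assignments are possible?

53

Let Aᵢ (for 1 ≤ i ≤ 4) be the placements that put person i in their forbidden locker. Any j of these fix j positions, leaving (5−j)! ways to fill the rest, and there are C(4,j) ways to pick which j.
By inclusion–exclusion, the number of valid placements is Σ_{j=0}^{4} (−1)^j C(4,j)·(5−j)!.
Computing: 120 − 96 + 36 − 8 + 1 = 53.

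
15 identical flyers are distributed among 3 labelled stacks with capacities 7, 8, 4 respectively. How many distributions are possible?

15

Without the upper bounds there are C(17,2) = 136 ways to split 15 among 3 stacks.
Subtract solutions that violate a single cap (substitute x_i' = x_i − (cap_i+1)): x_1 ≥ 8 gives C(9,2) = 36; x_2 ≥ 9 gives C(8,2) = 28; x_3 ≥ 5 gives C(12,2) = 66. Together 130.
Add back pairs where two caps are both exceeded: 0 + 6 + 3 = 9.
By inclusion–exclusion the count is 136 − 130 + 9 = 15.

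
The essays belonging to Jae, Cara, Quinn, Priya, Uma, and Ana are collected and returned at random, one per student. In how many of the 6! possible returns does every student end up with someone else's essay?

265

This is the derangement count D_6: permutations of 6 items with no fixed point.
By inclusion–exclusion this is Σ_{j=0}^{6} (−1)^j C(6,j)·(6−j)!.
Computing: 720 − 720 + 360 − 120 + 30 − 6 + 1 = 265.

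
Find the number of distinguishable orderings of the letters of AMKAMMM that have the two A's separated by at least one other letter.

75

There are 7!/(4!·2!) = 105 arrangements of AMKAMMM in total.
Arrangements with the A's together: treat AA as one letter, giving (6)!/(4!) = 30.
Hence 105 − 30 = 75.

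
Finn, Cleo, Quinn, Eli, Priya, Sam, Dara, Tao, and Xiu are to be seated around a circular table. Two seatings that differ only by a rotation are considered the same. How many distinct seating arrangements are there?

Around a circle, 9 distinct people have 9!/9 = (8)! = 40320 rotationally distinct seatings.

40320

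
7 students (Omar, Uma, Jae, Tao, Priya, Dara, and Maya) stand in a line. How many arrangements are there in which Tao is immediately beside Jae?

1440

Place the 5 others and the Tao-Jae pair as 6 objects in a line; the pair has 2 internal arrangements.
That gives 2 × 6! = 2 × 720 = 1440.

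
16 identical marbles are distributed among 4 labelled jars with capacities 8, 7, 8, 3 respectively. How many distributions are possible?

184

Without the upper bounds there are C(19,3) = 969 ways to split 16 among 4 jars.
Subtract solutions that violate a single cap (substitute x_i' = x_i − (cap_i+1)): x_1 ≥ 9 gives C(10,3) = 120; x_2 ≥ 8 gives C(11,3) = 165; x_3 ≥ 9 gives C(10,3) = 120; x_4 ≥ 4 gives C(15,3) = 455. Together 860.
Add back pairs where two caps are both exceeded: 0 + 0 + 20 + 0 + 35 + 20 = 75.
By inclusion–exclusion the count is 969 − 860 + 75 = 184.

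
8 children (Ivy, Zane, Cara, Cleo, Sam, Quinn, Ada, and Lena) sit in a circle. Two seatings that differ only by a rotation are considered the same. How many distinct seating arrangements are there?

5040

Around a circle, 8 distinct people have 8!/8 = (7)! = 5040 rotationally distinct seatings.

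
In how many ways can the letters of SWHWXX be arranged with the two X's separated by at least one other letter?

There are 6!/(2!·2!) = 180 arrangements of SWHWXX in total.
Arrangements with the X's together: treat XX as one letter, giving (5)!/(2!) = 60.
Hence 180 − 60 = 120.

120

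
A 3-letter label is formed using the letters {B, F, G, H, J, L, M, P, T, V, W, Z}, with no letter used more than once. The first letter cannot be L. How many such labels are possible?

1210

The first letter has 12−1 = 11 choices (anything except L).
The remaining 2 letters are filled from the other 11 symbols without repetition: 11 × 10 = 110.
Total: 11 × 110 = 1210.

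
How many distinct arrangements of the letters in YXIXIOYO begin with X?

With the first slot taken by X, it remains to arrange the other 7 letters (YIXIOYO).
Those 7 letters have I appearing twice, O appearing twice, and Y appearing twice, giving (7)!/(2!·2!·2!) = 630.

630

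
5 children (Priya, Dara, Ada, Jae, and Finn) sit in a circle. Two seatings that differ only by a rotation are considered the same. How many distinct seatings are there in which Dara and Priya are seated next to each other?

Treat {Dara, Priya} as one unit (2 internal orders) and seat the resulting 4 units around the table: (3)! circular arrangements.
So 2 × (3)! = 2 × 6 = 12.

12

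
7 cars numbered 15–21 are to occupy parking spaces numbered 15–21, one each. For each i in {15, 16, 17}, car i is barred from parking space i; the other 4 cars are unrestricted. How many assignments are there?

3216

Let Aᵢ (for i ∈ {15, 16, 17}) be the placements that put car i in its forbidden parking space. Any j of these fix j positions, leaving (7−j)! ways to fill the rest, and there are C(3,j) ways to pick which j.
By inclusion–exclusion, the number of valid placements is Σ_{j=0}^{3} (−1)^j C(3,j)·(7−j)!.
Computing: 5040 − 2160 + 360 − 24 = 3216.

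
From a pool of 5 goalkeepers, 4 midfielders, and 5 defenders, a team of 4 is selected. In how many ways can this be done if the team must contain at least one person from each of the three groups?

550

With no constraint there are C(14,4) = 1001 possible selections.
Subtract selections that omit an entire group: no goalkeepers → C(9,4) = 126; no midfielders → C(10,4) = 210; no defenders → C(9,4) = 126.
Add back selections omitting two groups (i.e. drawn from a single group): C(5,4) + C(4,4) + C(5,4) = 11.
By inclusion–exclusion: 1001 − 462 + 11 = 550.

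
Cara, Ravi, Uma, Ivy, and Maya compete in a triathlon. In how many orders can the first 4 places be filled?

120

There are 5 choices for 1st place, 4 for 2nd, and so on down to 2 for position 4.
That gives 5 × 4 × 3 × 2 = 120.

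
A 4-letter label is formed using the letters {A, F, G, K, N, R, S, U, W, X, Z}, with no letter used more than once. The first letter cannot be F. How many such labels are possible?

The first letter has 11−1 = 10 choices (anything except F).
The remaining 3 letters are filled from the other 10 symbols without repetition: 10 × 9 × 8 = 720.
Total: 10 × 720 = 7200.

7200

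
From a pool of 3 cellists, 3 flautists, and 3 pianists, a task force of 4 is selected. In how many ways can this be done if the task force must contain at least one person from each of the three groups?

81

Total 4-person selections from all 9: C(9,4) = 126.
Selections missing a whole group: no cellists → C(6,4) = 15; no flautists → C(6,4) = 15; no pianists → C(6,4) = 15.
Add back selections omitting two groups (i.e. drawn from a single group): C(3,4) + C(3,4) + C(3,4) = 0.
By inclusion–exclusion: 126 − 45 + 0 = 81.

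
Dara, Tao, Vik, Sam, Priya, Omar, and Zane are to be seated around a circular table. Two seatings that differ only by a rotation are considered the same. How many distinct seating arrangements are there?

Around a circle, 7 distinct people have 7!/7 = (6)! = 720 rotationally distinct seatings.

720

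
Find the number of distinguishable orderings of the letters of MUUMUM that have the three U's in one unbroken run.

4

Treat the 3 copies of U as a single block. The multiset to arrange is then {UUU, M, M, M}, 4 items in all.
That gives (4)!/(3!) = 4 arrangements.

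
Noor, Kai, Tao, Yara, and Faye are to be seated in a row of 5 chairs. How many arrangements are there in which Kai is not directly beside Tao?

72

Of the 5! = 120 arrangements, those with Kai and Tao adjacent number 2 × 4! = 48 (treat the pair as a block with 2 internal orders).
So 120 − 48 = 72 arrangements keep them apart.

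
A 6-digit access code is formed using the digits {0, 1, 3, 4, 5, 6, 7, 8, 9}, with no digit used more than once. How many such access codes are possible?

60480

With no repetition, fill the 6 digits in order: 9 choices, then 8, down to 4.
That product is 9 × 8 × 7 × 6 × 5 × 4 = 60480.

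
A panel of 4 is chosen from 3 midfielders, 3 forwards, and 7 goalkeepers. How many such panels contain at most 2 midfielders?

705

Split by how many midfielders are chosen (0 through 2).
Sum: C(3,0)·C(10,4) + C(3,1)·C(10,3) + C(3,2)·C(10,2) = 210 + 360 + 135 = 705.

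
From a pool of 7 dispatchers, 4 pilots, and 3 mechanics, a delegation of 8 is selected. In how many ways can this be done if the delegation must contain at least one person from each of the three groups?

Unrestricted: C(14,8) = 3003 ways to pick any 8 of the 14.
Subtract selections that omit an entire group: no dispatchers → C(7,8) = 0; no pilots → C(10,8) = 45; no mechanics → C(11,8) = 165.
Add back selections omitting two groups (i.e. drawn from a single group): C(7,8) + C(4,8) + C(3,8) = 0.
By inclusion–exclusion: 3003 − 210 + 0 = 2793.

2793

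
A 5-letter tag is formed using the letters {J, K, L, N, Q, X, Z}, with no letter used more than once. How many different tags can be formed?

This is a permutation of 5 out of 7: P(7,5) = 7!/2!.
That product is 7 × 6 × 5 × 4 × 3 = 2520.

2520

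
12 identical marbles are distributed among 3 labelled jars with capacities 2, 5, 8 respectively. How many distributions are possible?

Without the upper bounds there are C(14,2) = 91 ways to split 12 among 3 jars.
Subtract solutions that violate a single cap (substitute x_i' = x_i − (cap_i+1)): x_1 ≥ 3 gives C(11,2) = 55; x_2 ≥ 6 gives C(8,2) = 28; x_3 ≥ 9 gives C(5,2) = 10. Together 93.
Add back pairs where two caps are both exceeded: 10 + 1 + 0 = 11.
By inclusion–exclusion the count is 91 − 93 + 11 = 9.

9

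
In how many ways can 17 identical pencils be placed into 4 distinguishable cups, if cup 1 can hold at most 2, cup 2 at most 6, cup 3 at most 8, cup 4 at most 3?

10

Without the upper bounds there are C(20,3) = 1140 ways to split 17 among 4 cups.
Subtract solutions that violate a single cap (substitute x_i' = x_i − (cap_i+1)): x_1 ≥ 3 gives C(17,3) = 680; x_2 ≥ 7 gives C(13,3) = 286; x_3 ≥ 9 gives C(11,3) = 165; x_4 ≥ 4 gives C(16,3) = 560. Together 1691.
Add back pairs where two caps are both exceeded: 120 + 56 + 286 + 4 + 84 + 35 = 585.
Subtract triples: 0 + 20 + 4 + 0 = 24.
By inclusion–exclusion the count is 1140 − 1691 + 585 − 24 = 10.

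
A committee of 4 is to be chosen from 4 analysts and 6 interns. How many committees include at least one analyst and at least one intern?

194

Unrestricted: C(10,4) = 210 ways to pick any 4 of the 10.
Selections missing a whole group: no analysts → C(6,4) = 15; no interns → C(4,4) = 1.
Both groups omitted at once is impossible, so 210 − 16 = 194.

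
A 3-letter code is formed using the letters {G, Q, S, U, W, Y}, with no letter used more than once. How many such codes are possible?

120

With no repetition, fill the 3 letters in order: 6 choices, then 5, down to 4.
That product is 6 × 5 × 4 = 120.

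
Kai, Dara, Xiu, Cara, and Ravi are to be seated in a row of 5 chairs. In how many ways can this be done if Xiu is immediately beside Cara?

Treat {Xiu, Cara} as a single unit. There are 4 units to order, and the pair itself can be ordered 2 ways.
So the count is 2·(4)! = 48.

48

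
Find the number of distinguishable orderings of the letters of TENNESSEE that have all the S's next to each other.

Treat the 2 copies of S as a single block. The multiset to arrange is then {SS, E, E, E, E, N, N, T}, 8 items in all.
That gives (8)!/(4!·2!) = 840 arrangements.

840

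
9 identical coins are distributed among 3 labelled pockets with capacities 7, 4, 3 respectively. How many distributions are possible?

Ignoring the caps, the number of non-negative solutions to x_1+…+x_3 = 9 is C(11,2) = 55.
Subtract solutions that violate a single cap (substitute x_i' = x_i − (cap_i+1)): x_1 ≥ 8 gives C(3,2) = 3; x_2 ≥ 5 gives C(6,2) = 15; x_3 ≥ 4 gives C(7,2) = 21. Together 39.
Add back pairs where two caps are both exceeded: 0 + 0 + 1 = 1.
By inclusion–exclusion the count is 55 − 39 + 1 = 17.

17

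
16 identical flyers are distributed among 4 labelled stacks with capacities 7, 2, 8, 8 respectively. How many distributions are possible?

Ignoring the caps, the number of non-negative solutions to x_1+…+x_4 = 16 is C(19,3) = 969.
Subtract solutions that violate a single cap (substitute x_i' = x_i − (cap_i+1)): x_1 ≥ 8 gives C(11,3) = 165; x_2 ≥ 3 gives C(16,3) = 560; x_3 ≥ 9 gives C(10,3) = 120; x_4 ≥ 9 gives C(10,3) = 120. Together 965.
Add back pairs where two caps are both exceeded: 56 + 0 + 0 + 35 + 35 + 0 = 126.
By inclusion–exclusion the count is 969 − 965 + 126 = 130.

130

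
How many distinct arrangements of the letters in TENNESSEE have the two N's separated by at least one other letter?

2940

Total arrangements of TENNESSEE: 9!/(4!·2!·2!) = 3780.
Arrangements with the N's together: treat NN as one letter, giving (8)!/(4!·2!) = 840.
Subtracting, 3780 − 840 = 2940 arrangements keep the N's apart.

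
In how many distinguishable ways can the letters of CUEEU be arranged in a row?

30

CUEEU has 5 letters with E appearing twice and U appearing twice.
So there are 5! / (2!·2!) = 30 distinguishable arrangements.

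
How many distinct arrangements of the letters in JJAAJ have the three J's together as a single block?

3

Treat the 3 copies of J as a single block. The multiset to arrange is then {JJJ, A, A}, 3 items in all.
That gives (3)!/(2!) = 3 arrangements.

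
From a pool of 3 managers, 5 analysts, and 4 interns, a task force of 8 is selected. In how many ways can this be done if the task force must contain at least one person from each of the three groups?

Unrestricted: C(12,8) = 495 ways to pick any 8 of the 12.
Selections missing a whole group: no managers → C(9,8) = 9; no analysts → C(7,8) = 0; no interns → C(8,8) = 1.
Add back selections omitting two groups (i.e. drawn from a single group): C(3,8) + C(5,8) + C(4,8) = 0.
By inclusion–exclusion: 495 − 10 + 0 = 485.

485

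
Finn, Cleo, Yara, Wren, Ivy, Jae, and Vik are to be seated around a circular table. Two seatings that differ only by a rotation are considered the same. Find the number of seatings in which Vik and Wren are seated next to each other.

240

Treat {Vik, Wren} as one unit (2 internal orders) and seat the resulting 6 units around the table: (5)! circular arrangements.
So 2 × (5)! = 2 × 120 = 240.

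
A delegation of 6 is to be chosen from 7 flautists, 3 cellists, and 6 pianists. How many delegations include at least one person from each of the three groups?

With no constraint there are C(16,6) = 8008 possible selections.
Selections missing a whole group: no flautists → C(9,6) = 84; no cellists → C(13,6) = 1716; no pianists → C(10,6) = 210.
Add back selections omitting two groups (i.e. drawn from a single group): C(7,6) + C(3,6) + C(6,6) = 8.
By inclusion–exclusion: 8008 − 2010 + 8 = 6006.

6006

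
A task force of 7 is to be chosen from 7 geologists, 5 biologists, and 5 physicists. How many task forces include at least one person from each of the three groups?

Total 7-person selections from all 17: C(17,7) = 19448.
Subtract selections that omit an entire group: no geologists → C(10,7) = 120; no biologists → C(12,7) = 792; no physicists → C(12,7) = 792.
Add back selections omitting two groups (i.e. drawn from a single group): C(7,7) + C(5,7) + C(5,7) = 1.
By inclusion–exclusion: 19448 − 1704 + 1 = 17745.

17745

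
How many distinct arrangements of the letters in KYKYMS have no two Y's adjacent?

120

There are 6!/(2!·2!) = 180 arrangements of KYKYMS in total.
If the two Y's are adjacent, glue them into one block, leaving 5 items to arrange: (5)!/(2!) = 60 ways.
Hence 180 − 60 = 120.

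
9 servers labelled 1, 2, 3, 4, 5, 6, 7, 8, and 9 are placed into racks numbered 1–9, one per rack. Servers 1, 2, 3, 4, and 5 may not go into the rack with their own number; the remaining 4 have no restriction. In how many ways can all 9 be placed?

Let Aᵢ (for 1 ≤ i ≤ 5) be the placements that put server i in its forbidden rack. Any j of these fix j positions, leaving (9−j)! ways to fill the rest, and there are C(5,j) ways to pick which j.
By inclusion–exclusion, the number of valid placements is Σ_{j=0}^{5} (−1)^j C(5,j)·(9−j)!.
Computing: 362880 − 201600 + 50400 − 7200 + 600 − 24 = 205056.

205056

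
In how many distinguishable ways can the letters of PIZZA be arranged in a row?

PIZZA has 5 letters with Z appearing twice.
So there are 5! / (2!) = 60 distinguishable arrangements.

60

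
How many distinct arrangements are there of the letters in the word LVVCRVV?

210

The 7 letters of LVVCRVV have repeats: V appearing 4 times.
The number of distinct arrangements is 7!/(4!) = 5040/24 = 210.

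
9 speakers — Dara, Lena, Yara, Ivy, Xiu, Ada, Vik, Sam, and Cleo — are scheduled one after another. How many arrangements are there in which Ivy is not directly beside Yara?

282240

Of the 9! = 362880 arrangements, those with Ivy and Yara adjacent number 2 × 8! = 80640 (treat the pair as a block with 2 internal orders).
Complementary counting: 362880 − 80640 = 282240.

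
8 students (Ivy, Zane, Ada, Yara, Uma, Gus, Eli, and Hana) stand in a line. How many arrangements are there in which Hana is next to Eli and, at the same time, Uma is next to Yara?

Treat {Hana,Eli} as one block (2 orders) and {Uma,Yara} as another (2 orders).
That leaves 6 units to arrange: 2 × 2 × 6! = 4 × 720 = 2880.

2880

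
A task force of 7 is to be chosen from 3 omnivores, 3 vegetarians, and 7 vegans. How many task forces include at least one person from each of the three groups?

Total 7-person selections from all 13: C(13,7) = 1716.
Subtract selections that omit an entire group: no omnivores → C(10,7) = 120; no vegetarians → C(10,7) = 120; no vegans → C(6,7) = 0.
Add back selections omitting two groups (i.e. drawn from a single group): C(3,7) + C(3,7) + C(7,7) = 1.
By inclusion–exclusion: 1716 − 240 + 1 = 1477.

1477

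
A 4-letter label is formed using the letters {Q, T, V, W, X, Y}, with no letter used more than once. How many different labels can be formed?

This is a permutation of 4 out of 6: P(6,4) = 6!/2!.
That product is 6 × 5 × 4 × 3 = 360.

360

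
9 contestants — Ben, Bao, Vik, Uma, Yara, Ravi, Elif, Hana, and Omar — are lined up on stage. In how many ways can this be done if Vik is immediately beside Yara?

Glue Vik and Yara into one block (2 internal orders), leaving 8 units to arrange in a row.
That gives 2 × 8! = 2 × 40320 = 80640.

80640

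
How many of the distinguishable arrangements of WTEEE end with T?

With the last slot taken by T, it remains to arrange the other 4 letters (WEEE).
Those 4 letters have E appearing 3 times, giving (4)!/(3!) = 4.

4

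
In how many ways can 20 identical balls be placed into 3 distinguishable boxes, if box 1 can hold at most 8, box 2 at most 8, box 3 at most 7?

10

Without the upper bounds there are C(22,2) = 231 ways to split 20 among 3 boxes.
Subtract solutions that violate a single cap (substitute x_i' = x_i − (cap_i+1)): x_1 ≥ 9 gives C(13,2) = 78; x_2 ≥ 9 gives C(13,2) = 78; x_3 ≥ 8 gives C(14,2) = 91. Together 247.
Add back pairs where two caps are both exceeded: 6 + 10 + 10 = 26.
By inclusion–exclusion the count is 231 − 247 + 26 = 10.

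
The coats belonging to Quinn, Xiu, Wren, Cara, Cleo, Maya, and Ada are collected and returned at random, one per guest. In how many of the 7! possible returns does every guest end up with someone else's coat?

1854

Let Aᵢ be the assignments in which guest i gets their own coat. We want the size of the complement of A₁∪…∪A_7.
By inclusion–exclusion this is Σ_{j=0}^{7} (−1)^j C(7,j)·(7−j)!.
Computing: 5040 − 5040 + 2520 − 840 + 210 − 42 + 7 − 1 = 1854.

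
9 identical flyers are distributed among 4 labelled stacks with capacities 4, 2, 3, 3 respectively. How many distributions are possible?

19

Without the upper bounds there are C(12,3) = 220 ways to split 9 among 4 stacks.
Subtract solutions that violate a single cap (substitute x_i' = x_i − (cap_i+1)): x_1 ≥ 5 gives C(7,3) = 35; x_2 ≥ 3 gives C(9,3) = 84; x_3 ≥ 4 gives C(8,3) = 56; x_4 ≥ 4 gives C(8,3) = 56. Together 231.
Add back pairs where two caps are both exceeded: 4 + 1 + 1 + 10 + 10 + 4 = 30.
By inclusion–exclusion the count is 220 − 231 + 30 = 19.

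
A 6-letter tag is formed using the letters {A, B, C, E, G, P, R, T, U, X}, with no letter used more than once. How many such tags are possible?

151200

This is a permutation of 6 out of 10: P(10,6) = 10!/4!.
That product is 10 × 9 × 8 × 7 × 6 × 5 = 151200.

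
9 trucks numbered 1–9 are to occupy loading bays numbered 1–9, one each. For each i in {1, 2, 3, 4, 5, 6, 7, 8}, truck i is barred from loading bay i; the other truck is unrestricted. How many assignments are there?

Let Aᵢ (for 1 ≤ i ≤ 8) be the placements that put truck i in its forbidden loading bay. Any j of these fix j positions, leaving (9−j)! ways to fill the rest, and there are C(8,j) ways to pick which j.
By inclusion–exclusion, the number of valid placements is Σ_{j=0}^{8} (−1)^j C(8,j)·(9−j)!.
Computing: 362880 − 322560 + 141120 − 40320 + 8400 − 1344 + 168 − 16 + 1 = 148329.

148329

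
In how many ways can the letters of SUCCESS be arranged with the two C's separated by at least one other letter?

Total arrangements of SUCCESS: 7!/(3!·2!) = 420.
If the two C's are adjacent, glue them into one block, leaving 6 items to arrange: (6)!/(3!) = 120 ways.
Subtracting, 420 − 120 = 300 arrangements keep the C's apart.

300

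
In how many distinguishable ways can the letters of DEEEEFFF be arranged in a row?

280

The 8 letters of DEEEEFFF have repeats: E appearing 4 times and F appearing 3 times.
The number of distinct arrangements is 8!/(4!·3!) = 40320/144 = 280.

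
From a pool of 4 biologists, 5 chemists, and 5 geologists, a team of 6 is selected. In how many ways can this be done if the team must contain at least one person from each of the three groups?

Total 6-person selections from all 14: C(14,6) = 3003.
Subtract selections that omit an entire group: no biologists → C(10,6) = 210; no chemists → C(9,6) = 84; no geologists → C(9,6) = 84.
Add back selections omitting two groups (i.e. drawn from a single group): C(4,6) + C(5,6) + C(5,6) = 0.
By inclusion–exclusion: 3003 − 378 + 0 = 2625.

2625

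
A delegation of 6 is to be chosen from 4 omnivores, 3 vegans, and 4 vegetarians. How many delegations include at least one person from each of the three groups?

With no constraint there are C(11,6) = 462 possible selections.
Selections missing a whole group: no omnivores → C(7,6) = 7; no vegans → C(8,6) = 28; no vegetarians → C(7,6) = 7.
Add back selections omitting two groups (i.e. drawn from a single group): C(4,6) + C(3,6) + C(4,6) = 0.
By inclusion–exclusion: 462 − 42 + 0 = 420.

420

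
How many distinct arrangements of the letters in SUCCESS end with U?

Fix U in the last position and arrange the remaining 6 letters.
Those 6 letters have C appearing twice and S appearing 3 times, giving (6)!/(3!·2!) = 60.

60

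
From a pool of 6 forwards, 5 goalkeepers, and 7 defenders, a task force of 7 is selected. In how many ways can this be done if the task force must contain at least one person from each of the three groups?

Unrestricted: C(18,7) = 31824 ways to pick any 7 of the 18.
Subtract selections that omit an entire group: no forwards → C(12,7) = 792; no goalkeepers → C(13,7) = 1716; no defenders → C(11,7) = 330.
Add back selections omitting two groups (i.e. drawn from a single group): C(6,7) + C(5,7) + C(7,7) = 1.
By inclusion–exclusion: 31824 − 2838 + 1 = 28987.

28987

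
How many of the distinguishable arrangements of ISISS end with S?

6

With the last slot taken by S, it remains to arrange the other 4 letters (IISS).
Those 4 letters have I appearing twice and S appearing twice, giving (4)!/(2!·2!) = 6.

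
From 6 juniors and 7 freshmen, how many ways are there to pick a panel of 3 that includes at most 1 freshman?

125

Split by how many freshmen are chosen (0 through 1).
Sum: C(7,0)·C(6,3) + C(7,1)·C(6,2) = 20 + 105 = 125.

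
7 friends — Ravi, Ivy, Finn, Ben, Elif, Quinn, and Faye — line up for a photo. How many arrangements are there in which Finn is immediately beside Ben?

1440

Place the 5 others and the Finn-Ben pair as 6 objects in a line; the pair has 2 internal arrangements.
That gives 2 × 6! = 2 × 720 = 1440.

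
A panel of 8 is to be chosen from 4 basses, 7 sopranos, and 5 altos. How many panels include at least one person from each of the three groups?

12201

With no constraint there are C(16,8) = 12870 possible selections.
Subtract selections that omit an entire group: no basses → C(12,8) = 495; no sopranos → C(9,8) = 9; no altos → C(11,8) = 165.
Add back selections omitting two groups (i.e. drawn from a single group): C(4,8) + C(7,8) + C(5,8) = 0.
By inclusion–exclusion: 12870 − 669 + 0 = 12201.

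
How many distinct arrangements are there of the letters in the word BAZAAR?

120

BAZAAR has 6 letters with A appearing 3 times.
Dividing 6! = 720 by 3! = 6 for the repeated letters gives 120.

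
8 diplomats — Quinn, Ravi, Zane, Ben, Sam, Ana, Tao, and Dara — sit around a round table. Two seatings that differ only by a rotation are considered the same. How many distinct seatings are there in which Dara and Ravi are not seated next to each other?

3600

All circular seatings of 8 people number (7)! = 5040.
Seatings with Dara beside Ravi: treat them as a block with 2 internal orders, giving 2 × (6)! = 1440.
Subtracting, 5040 − 1440 = 3600.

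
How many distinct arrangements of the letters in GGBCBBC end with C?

60

Fix C in the last position and arrange the remaining 6 letters.
Those 6 letters have B appearing 3 times and G appearing twice, giving (6)!/(3!·2!) = 60.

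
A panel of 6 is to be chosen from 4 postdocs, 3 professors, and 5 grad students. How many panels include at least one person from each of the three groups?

805

With no constraint there are C(12,6) = 924 possible selections.
Selections missing a whole group: no postdocs → C(8,6) = 28; no professors → C(9,6) = 84; no grad students → C(7,6) = 7.
Add back selections omitting two groups (i.e. drawn from a single group): C(4,6) + C(3,6) + C(5,6) = 0.
By inclusion–exclusion: 924 − 119 + 0 = 805.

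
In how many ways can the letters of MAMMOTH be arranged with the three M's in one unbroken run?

Treat the 3 copies of M as a single block. The multiset to arrange is then {MMM, A, H, O, T}, 5 items in all.
All 5 items are distinct, so there are (5)! = 120 arrangements.

120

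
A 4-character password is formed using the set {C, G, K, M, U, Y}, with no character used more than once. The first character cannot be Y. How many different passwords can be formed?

The first character has 6−1 = 5 choices (anything except Y).
The remaining 3 characters are filled from the other 5 symbols without repetition: 5 × 4 × 3 = 60.
Total: 5 × 60 = 300.

300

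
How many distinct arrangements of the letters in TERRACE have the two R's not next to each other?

900

There are 7!/(2!·2!) = 1260 arrangements of TERRACE in total.
Arrangements with the R's together: treat RR as one letter, giving (6)!/(2!) = 360.
Hence 1260 − 360 = 900.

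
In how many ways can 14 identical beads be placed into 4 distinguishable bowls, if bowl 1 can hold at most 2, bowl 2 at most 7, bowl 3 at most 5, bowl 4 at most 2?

10

Ignoring the caps, the number of non-negative solutions to x_1+…+x_4 = 14 is C(17,3) = 680.
Subtract solutions that violate a single cap (substitute x_i' = x_i − (cap_i+1)): x_1 ≥ 3 gives C(14,3) = 364; x_2 ≥ 8 gives C(9,3) = 84; x_3 ≥ 6 gives C(11,3) = 165; x_4 ≥ 3 gives C(14,3) = 364. Together 977.
Add back pairs where two caps are both exceeded: 20 + 56 + 165 + 1 + 20 + 56 = 318.
Subtract triples: 0 + 1 + 10 + 0 = 11.
By inclusion–exclusion the count is 680 − 977 + 318 − 11 = 10.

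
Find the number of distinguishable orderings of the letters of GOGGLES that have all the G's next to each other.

Treat the 3 copies of G as a single block. The multiset to arrange is then {GGG, E, L, O, S}, 5 items in all.
All 5 items are distinct, so there are (5)! = 120 arrangements.

120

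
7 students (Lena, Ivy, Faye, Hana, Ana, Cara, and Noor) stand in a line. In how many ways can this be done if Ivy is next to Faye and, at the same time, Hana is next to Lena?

Treat {Ivy,Faye} as one block (2 orders) and {Hana,Lena} as another (2 orders).
That leaves 5 units to arrange: 2 × 2 × 5! = 4 × 120 = 480.

480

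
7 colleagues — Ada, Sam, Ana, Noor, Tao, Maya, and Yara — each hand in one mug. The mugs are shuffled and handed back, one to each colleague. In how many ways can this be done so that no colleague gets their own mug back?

This is the derangement count D_7: permutations of 7 items with no fixed point.
By inclusion–exclusion this is Σ_{j=0}^{7} (−1)^j C(7,j)·(7−j)!.
Computing: 5040 − 5040 + 2520 − 840 + 210 − 42 + 7 − 1 = 1854.

1854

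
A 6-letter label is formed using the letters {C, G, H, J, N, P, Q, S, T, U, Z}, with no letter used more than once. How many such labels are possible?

332640

With no repetition, fill the 6 letters in order: 11 choices, then 10, down to 6.
11 × 10 × 9 × 8 × 7 × 6 = 332640.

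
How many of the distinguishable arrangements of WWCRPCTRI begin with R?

With the first slot taken by R, it remains to arrange the other 8 letters (WWCPCTRI).
Those 8 letters have C appearing twice and W appearing twice, giving (8)!/(2!·2!) = 10080.

10080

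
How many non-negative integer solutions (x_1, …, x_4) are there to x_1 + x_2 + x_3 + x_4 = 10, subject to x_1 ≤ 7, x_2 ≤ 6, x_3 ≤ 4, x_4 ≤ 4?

Ignoring the caps, the number of non-negative solutions to x_1+…+x_4 = 10 is C(13,3) = 286.
Subtract solutions that violate a single cap (substitute x_i' = x_i − (cap_i+1)): x_1 ≥ 8 gives C(5,3) = 10; x_2 ≥ 7 gives C(6,3) = 20; x_3 ≥ 5 gives C(8,3) = 56; x_4 ≥ 5 gives C(8,3) = 56. Together 142.
Add back pairs where two caps are both exceeded: 0 + 0 + 0 + 0 + 0 + 1 = 1.
By inclusion–exclusion the count is 286 − 142 + 1 = 145.

145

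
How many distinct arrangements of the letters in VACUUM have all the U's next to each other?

120

Treat the 2 copies of U as a single block. The multiset to arrange is then {UU, A, C, M, V}, 5 items in all.
All 5 items are distinct, so there are (5)! = 120 arrangements.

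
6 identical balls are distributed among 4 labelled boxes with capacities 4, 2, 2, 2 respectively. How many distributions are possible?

By stars and bars, unrestricted non-negative solutions to x_1+…+x_4 = 6 number C(6+3,3) = 84.
Subtract solutions that violate a single cap (substitute x_i' = x_i − (cap_i+1)): x_1 ≥ 5 gives C(4,3) = 4; x_2 ≥ 3 gives C(6,3) = 20; x_3 ≥ 3 gives C(6,3) = 20; x_4 ≥ 3 gives C(6,3) = 20. Together 64.
Add back pairs where two caps are both exceeded: 0 + 0 + 0 + 1 + 1 + 1 = 3.
By inclusion–exclusion the count is 84 − 64 + 3 = 23.

23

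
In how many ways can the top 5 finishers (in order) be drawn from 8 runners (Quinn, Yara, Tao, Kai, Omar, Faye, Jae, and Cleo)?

6720

This is an ordered selection of 5 from 8: P(8,5).
That gives 8 × 7 × 6 × 5 × 4 = 6720.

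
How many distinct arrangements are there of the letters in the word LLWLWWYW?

LLWLWWYW has 8 letters with L appearing 3 times and W appearing 4 times.
The number of distinct arrangements is 8!/(4!·3!) = 40320/144 = 280.

280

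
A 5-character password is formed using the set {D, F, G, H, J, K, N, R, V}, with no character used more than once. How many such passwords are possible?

15120

This is a permutation of 5 out of 9: P(9,5) = 9!/4!.
That product is 9 × 8 × 7 × 6 × 5 = 15120.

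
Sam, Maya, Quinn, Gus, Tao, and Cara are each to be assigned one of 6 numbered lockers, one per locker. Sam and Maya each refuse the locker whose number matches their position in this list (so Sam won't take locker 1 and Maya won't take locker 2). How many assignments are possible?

504

Let Aᵢ (for i ∈ {1, 2}) be the placements that put person i in their forbidden locker. Any j of these fix j positions, leaving (6−j)! ways to fill the rest, and there are C(2,j) ways to pick which j.
By inclusion–exclusion, the number of valid placements is Σ_{j=0}^{2} (−1)^j C(2,j)·(6−j)!.
Computing: 720 − 240 + 24 = 504.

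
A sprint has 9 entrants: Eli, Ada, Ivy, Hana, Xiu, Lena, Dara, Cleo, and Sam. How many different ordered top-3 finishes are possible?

504

There are 9 choices for 1st place, 8 for 2nd, and 7 for 3rd.
That gives 9 × 8 × 7 = 504.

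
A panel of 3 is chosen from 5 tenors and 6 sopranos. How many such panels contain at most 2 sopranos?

145

Split by how many sopranos are chosen (0 through 2).
Sum: C(6,0)·C(5,3) + C(6,1)·C(5,2) + C(6,2)·C(5,1) = 10 + 60 + 75 = 145.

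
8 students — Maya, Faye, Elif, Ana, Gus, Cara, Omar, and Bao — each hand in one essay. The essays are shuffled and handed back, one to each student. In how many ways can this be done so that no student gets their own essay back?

Let Aᵢ be the assignments in which student i gets their own essay. We want the size of the complement of A₁∪…∪A_8.
By inclusion–exclusion this is Σ_{j=0}^{8} (−1)^j C(8,j)·(8−j)!.
Computing: 40320 − 40320 + 20160 − 6720 + 1680 − 336 + 56 − 8 + 1 = 14833.

14833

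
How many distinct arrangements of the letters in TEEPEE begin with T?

With the first slot taken by T, it remains to arrange the other 5 letters (EEPEE).
Those 5 letters have E appearing 4 times, giving (5)!/(4!) = 5.

5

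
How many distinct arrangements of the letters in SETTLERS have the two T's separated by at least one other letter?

3780

There are 8!/(2!·2!·2!) = 5040 arrangements of SETTLERS in total.
Arrangements with the T's together: treat TT as one letter, giving (7)!/(2!·2!) = 1260.
Hence 5040 − 1260 = 3780.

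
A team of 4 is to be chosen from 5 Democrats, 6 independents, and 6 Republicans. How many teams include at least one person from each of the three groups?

1260

Unrestricted: C(17,4) = 2380 ways to pick any 4 of the 17.
Selections missing a whole group: no Democrats → C(12,4) = 495; no independents → C(11,4) = 330; no Republicans → C(11,4) = 330.
Add back selections omitting two groups (i.e. drawn from a single group): C(5,4) + C(6,4) + C(6,4) = 35.
By inclusion–exclusion: 2380 − 1155 + 35 = 1260.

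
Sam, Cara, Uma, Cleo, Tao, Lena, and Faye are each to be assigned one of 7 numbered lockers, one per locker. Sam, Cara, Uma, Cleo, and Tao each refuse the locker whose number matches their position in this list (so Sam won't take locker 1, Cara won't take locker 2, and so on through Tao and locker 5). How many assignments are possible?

Let Aᵢ (for 1 ≤ i ≤ 5) be the placements that put person i in their forbidden locker. Any j of these fix j positions, leaving (7−j)! ways to fill the rest, and there are C(5,j) ways to pick which j.
By inclusion–exclusion, the number of valid placements is Σ_{j=0}^{5} (−1)^j C(5,j)·(7−j)!.
Computing: 5040 − 3600 + 1200 − 240 + 30 − 2 = 2428.

2428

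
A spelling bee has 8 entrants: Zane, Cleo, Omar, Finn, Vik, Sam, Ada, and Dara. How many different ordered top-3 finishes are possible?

336

This is an ordered selection of 3 from 8: P(8,3).
That gives 8 × 7 × 6 = 336.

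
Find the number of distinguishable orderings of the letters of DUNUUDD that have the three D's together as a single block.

Treat the 3 copies of D as a single block. The multiset to arrange is then {DDD, N, U, U, U}, 5 items in all.
That gives (5)!/(3!) = 20 arrangements.

20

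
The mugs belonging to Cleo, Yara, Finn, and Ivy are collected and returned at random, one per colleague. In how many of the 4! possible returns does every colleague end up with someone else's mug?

Let Aᵢ be the assignments in which colleague i gets their own mug. We want the size of the complement of A₁∪…∪A_4.
By inclusion–exclusion this is Σ_{j=0}^{4} (−1)^j C(4,j)·(4−j)!.
Computing: 24 − 24 + 12 − 4 + 1 = 9.

9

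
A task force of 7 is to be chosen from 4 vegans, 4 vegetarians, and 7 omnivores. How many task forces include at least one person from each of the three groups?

5768

Unrestricted: C(15,7) = 6435 ways to pick any 7 of the 15.
Subtract selections that omit an entire group: no vegans → C(11,7) = 330; no vegetarians → C(11,7) = 330; no omnivores → C(8,7) = 8.
Add back selections omitting two groups (i.e. drawn from a single group): C(4,7) + C(4,7) + C(7,7) = 1.
By inclusion–exclusion: 6435 − 668 + 1 = 5768.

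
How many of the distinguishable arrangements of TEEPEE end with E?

With the last slot taken by E, it remains to arrange the other 5 letters (TEPEE).
Those 5 letters have E appearing 3 times, giving (5)!/(3!) = 20.

20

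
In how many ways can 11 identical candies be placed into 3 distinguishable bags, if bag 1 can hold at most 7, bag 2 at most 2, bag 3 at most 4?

6

Ignoring the caps, the number of non-negative solutions to x_1+…+x_3 = 11 is C(13,2) = 78.
Subtract solutions that violate a single cap (substitute x_i' = x_i − (cap_i+1)): x_1 ≥ 8 gives C(5,2) = 10; x_2 ≥ 3 gives C(10,2) = 45; x_3 ≥ 5 gives C(8,2) = 28. Together 83.
Add back pairs where two caps are both exceeded: 1 + 0 + 10 = 11.
By inclusion–exclusion the count is 78 − 83 + 11 = 6.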